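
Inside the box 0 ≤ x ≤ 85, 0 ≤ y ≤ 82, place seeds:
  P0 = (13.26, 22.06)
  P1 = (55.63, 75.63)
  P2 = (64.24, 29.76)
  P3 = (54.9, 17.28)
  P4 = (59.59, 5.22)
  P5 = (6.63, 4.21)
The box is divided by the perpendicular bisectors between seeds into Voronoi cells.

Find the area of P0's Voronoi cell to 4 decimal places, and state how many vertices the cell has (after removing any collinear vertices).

1. box [0,85]×[0,82]: [(0, 0) (85, 0) (85, 82) (0, 82)]
2. ⊥bis P0·P1 via (34.445,48.845): [(0, 76.0885) (0, 0) (85, 0) (85, 8.8596)]  |A|=3610.2965
3. ⊥bis P0·P2 via (38.75,25.91): [(35.4, 48.0897) (0, 76.0885) (0, 0) (42.6634, 0)]  |A|=2372.6015
4. ⊥bis P0·P3 via (34.08,19.67): [(36.5036, 40.7828) (35.4, 48.0897) (0, 76.0885) (0, 0) (31.822, 0)]  |A|=2151.5296
5. ⊥bis P0·P4 via (36.425,13.64): [(31.9858, 1.427) (36.5036, 40.7828) (35.4, 48.0897) (0, 76.0885) (0, 0) (31.4671, 0)]  |A|=2151.2764
6. ⊥bis P0·P5 via (9.945,13.135): [(32.3735, 4.8044) (36.5036, 40.7828) (35.4, 48.0897) (0, 76.0885) (0, 16.8289)]  |A|=1802.682
7. canonical 5-gon: [(32.3735, 4.8044) (36.5036, 40.7828) (35.4, 48.0897) (0, 76.0885) (0, 16.8289)]
8. shoelace: 1802.682

Area of P0's cell: 1802.6820 (5 vertices)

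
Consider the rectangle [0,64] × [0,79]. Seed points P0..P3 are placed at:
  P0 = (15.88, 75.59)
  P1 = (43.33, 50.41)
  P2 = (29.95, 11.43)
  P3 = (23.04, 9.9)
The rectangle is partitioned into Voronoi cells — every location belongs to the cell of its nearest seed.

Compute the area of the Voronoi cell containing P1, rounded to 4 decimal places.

Area of P1's cell: 1953.1975

1. box [0,64]×[0,79]: [(0, 0) (64, 0) (64, 79) (0, 79)]
2. ⊥bis P1·P0 via (29.605,63): [(0, 30.7261) (0, 0) (64, 0) (64, 79) (44.2819, 79)]  |A|=3987.1704
3. ⊥bis P1·P2 via (36.64,30.92): [(8.9094, 40.4386) (64, 21.5286) (64, 79) (44.2819, 79)]  |A|=1963.2474
4. ⊥bis P1·P3 via (33.185,30.155): [(10.088, 41.7235) (20.8068, 36.3548) (64, 21.5286) (64, 79) (44.2819, 79)]  |A|=1953.1975
5. canonical 5-gon: [(10.088, 41.7235) (20.8068, 36.3548) (64, 21.5286) (64, 79) (44.2819, 79)]
6. shoelace: 1953.1975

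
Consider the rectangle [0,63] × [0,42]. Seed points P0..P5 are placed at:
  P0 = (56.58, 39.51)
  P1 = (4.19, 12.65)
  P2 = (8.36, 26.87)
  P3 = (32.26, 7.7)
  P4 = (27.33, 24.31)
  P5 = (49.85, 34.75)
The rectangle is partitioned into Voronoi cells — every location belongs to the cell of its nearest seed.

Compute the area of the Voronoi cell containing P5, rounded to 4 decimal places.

Area of P5's cell: 559.1363

1. box [0,63]×[0,42]: [(0, 0) (63, 0) (63, 42) (0, 42)]
2. ⊥bis P5·P0 via (53.215,37.13): [(0, 0) (63, 0) (63, 23.2953) (49.7705, 42) (0, 42)]  |A|=2522.2737
3. ⊥bis P5·P1 via (27.02,23.7): [(38.4911, 0) (63, 0) (63, 23.2953) (49.7705, 42) (18.1626, 42)]  |A|=1332.5467
4. ⊥bis P5·P2 via (29.105,30.81): [(32.674, 12.0185) (38.4911, 0) (63, 0) (63, 23.2953) (49.7705, 42) (26.9797, 42)]  |A|=1200.3709
5. ⊥bis P5·P3 via (41.055,21.225): [(29.4981, 28.7402) (63, 6.9547) (63, 23.2953) (49.7705, 42) (26.9797, 42)]  |A|=702.1272
6. ⊥bis P5·P4 via (38.59,29.53): [(43.0378, 19.9356) (63, 6.9547) (63, 23.2953) (49.7705, 42) (32.8091, 42)]  |A|=559.1363
7. canonical 5-gon: [(43.0378, 19.9356) (63, 6.9547) (63, 23.2953) (49.7705, 42) (32.8091, 42)]
8. shoelace: 559.1363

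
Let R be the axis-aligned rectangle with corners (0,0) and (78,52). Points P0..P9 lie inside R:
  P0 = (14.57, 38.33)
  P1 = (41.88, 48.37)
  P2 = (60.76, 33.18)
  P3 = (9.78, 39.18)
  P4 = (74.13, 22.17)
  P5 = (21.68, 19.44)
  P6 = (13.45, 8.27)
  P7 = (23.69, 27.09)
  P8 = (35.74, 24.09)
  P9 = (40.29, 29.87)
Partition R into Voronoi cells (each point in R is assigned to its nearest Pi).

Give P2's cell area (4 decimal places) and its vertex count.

Area of P2's cell: 677.6055 (6 vertices)

1. box [0,78]×[0,52]: [(0, 0) (78, 0) (78, 52) (0, 52)]
2. ⊥bis P2·P0 via (37.665,35.755): [(33.6785, 0) (78, 0) (78, 52) (39.4763, 52)]  |A|=2153.9775
3. ⊥bis P2·P1 via (51.32,40.775): [(36.118, 21.8801) (33.6785, 0) (78, 0) (78, 52) (60.3511, 52)]  |A|=1839.6027
4. ⊥bis P2·P3 via (35.27,36.18): [(36.118, 21.8801) (33.6785, 0) (78, 0) (78, 52) (60.3511, 52)]  |A|=1839.6027
5. ⊥bis P2·P4 via (67.445,27.675): [(36.118, 21.8801) (33.6785, 0) (44.655, 0) (78, 40.4925) (78, 52) (60.3511, 52)]  |A|=1164.4928
6. ⊥bis P2·P5 via (41.22,26.31): [(40.7523, 27.6402) (48.7303, 4.9488) (78, 40.4925) (78, 52) (60.3511, 52)]  |A|=903.1443
7. ⊥bis P2·P6 via (37.105,20.725): [(40.7523, 27.6402) (48.7303, 4.9488) (78, 40.4925) (78, 52) (60.3511, 52)]  |A|=903.1443
8. ⊥bis P2·P7 via (42.225,30.135): [(42.3156, 29.5833) (44.286, 17.5894) (48.7303, 4.9488) (78, 40.4925) (78, 52) (60.3511, 52)]  |A|=891.8549
9. ⊥bis P2·P8 via (48.25,28.635): [(46.1665, 34.3697) (54.3681, 11.7951) (78, 40.4925) (78, 52) (60.3511, 52)]  |A|=723.1619
10. ⊥bis P2·P9 via (50.525,31.525): [(49.4126, 38.4043) (53.1918, 15.0329) (54.3681, 11.7951) (78, 40.4925) (78, 52) (60.3511, 52)]  |A|=677.6055
11. canonical 6-gon: [(49.4126, 38.4043) (53.1918, 15.0329) (54.3681, 11.7951) (78, 40.4925) (78, 52) (60.3511, 52)]
12. shoelace: 677.6055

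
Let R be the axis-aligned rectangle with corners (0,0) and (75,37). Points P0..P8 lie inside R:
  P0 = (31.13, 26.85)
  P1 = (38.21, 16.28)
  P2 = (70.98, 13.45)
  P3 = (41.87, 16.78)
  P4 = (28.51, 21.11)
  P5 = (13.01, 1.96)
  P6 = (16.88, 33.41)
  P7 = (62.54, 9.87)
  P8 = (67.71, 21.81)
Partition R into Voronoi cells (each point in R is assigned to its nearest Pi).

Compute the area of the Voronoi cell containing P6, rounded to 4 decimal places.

1. box [0,75]×[0,37]: [(0, 0) (75, 0) (75, 37) (0, 37)]
2. ⊥bis P6·P0 via (24.005,30.13): [(0, 0) (10.1346, 0) (27.1676, 37) (0, 37)]  |A|=690.0914
3. ⊥bis P6·P1 via (27.545,24.845): [(0, 0) (7.5921, 0) (13.5496, 7.4181) (27.1676, 37) (0, 37)]  |A|=680.6611
4. ⊥bis P6·P2 via (43.93,23.43): [(0, 0) (7.5921, 0) (13.5496, 7.4181) (27.1676, 37) (0, 37)]  |A|=680.6611
5. ⊥bis P6·P3 via (29.375,25.095): [(0, 0) (7.5921, 0) (13.5496, 7.4181) (27.1676, 37) (0, 37)]  |A|=680.6611
6. ⊥bis P6·P4 via (22.695,27.26): [(0, 5.8012) (22.6752, 27.2412) (27.1676, 37) (0, 37)]  |A|=486.2796
7. ⊥bis P6·P5 via (14.945,17.685): [(0, 19.524) (12.8421, 17.9438) (22.6752, 27.2412) (27.1676, 37) (0, 37)]  |A|=398.1651
8. ⊥bis P6·P7 via (39.71,21.64): [(0, 19.524) (12.8421, 17.9438) (22.6752, 27.2412) (27.1676, 37) (0, 37)]  |A|=398.1651
9. ⊥bis P6·P8 via (42.295,27.61): [(0, 19.524) (12.8421, 17.9438) (22.6752, 27.2412) (27.1676, 37) (0, 37)]  |A|=398.1651
10. canonical 5-gon: [(0, 19.524) (12.8421, 17.9438) (22.6752, 27.2412) (27.1676, 37) (0, 37)]
11. shoelace: 398.1651

Area of P6's cell: 398.1651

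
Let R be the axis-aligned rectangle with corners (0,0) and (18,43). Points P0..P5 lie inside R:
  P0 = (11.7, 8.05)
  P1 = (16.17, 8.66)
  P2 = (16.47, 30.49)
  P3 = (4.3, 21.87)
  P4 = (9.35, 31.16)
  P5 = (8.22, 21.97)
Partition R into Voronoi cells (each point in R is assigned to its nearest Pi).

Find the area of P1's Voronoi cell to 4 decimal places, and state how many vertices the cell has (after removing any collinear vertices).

1. box [0,18]×[0,43]: [(0, 0) (18, 0) (18, 43) (0, 43)]
2. ⊥bis P1·P0 via (13.935,8.355): [(15.0752, 0) (18, 0) (18, 43) (9.2072, 43)]  |A|=251.93
3. ⊥bis P1·P2 via (16.32,19.575): [(12.3965, 19.6289) (15.0752, 0) (18, 0) (18, 19.5519)]  |A|=83.4852
4. ⊥bis P1·P3 via (10.235,15.265): [(15.051, 19.5924) (12.6909, 17.4718) (15.0752, 0) (18, 0) (18, 19.5519)]  |A|=80.6275
5. ⊥bis P1·P4 via (12.76,19.91): [(15.051, 19.5924) (12.6909, 17.4718) (15.0752, 0) (18, 0) (18, 19.5519)]  |A|=80.6275
6. ⊥bis P1·P5 via (12.195,15.315): [(12.9256, 15.7514) (15.0752, 0) (18, 0) (18, 18.7823)]  |A|=70.6891
7. canonical 4-gon: [(12.9256, 15.7514) (15.0752, 0) (18, 0) (18, 18.7823)]
8. shoelace: 70.6891

Area of P1's cell: 70.6891 (4 vertices)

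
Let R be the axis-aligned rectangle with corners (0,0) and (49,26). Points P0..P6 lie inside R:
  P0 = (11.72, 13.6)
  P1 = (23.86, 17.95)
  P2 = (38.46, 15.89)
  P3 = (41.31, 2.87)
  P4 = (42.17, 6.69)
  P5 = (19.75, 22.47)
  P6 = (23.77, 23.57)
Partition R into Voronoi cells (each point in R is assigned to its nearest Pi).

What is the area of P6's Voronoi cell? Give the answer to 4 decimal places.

1. box [0,49]×[0,26]: [(0, 0) (49, 0) (49, 26) (0, 26)]
2. ⊥bis P6·P0 via (17.745,18.585): [(33.122, 0) (49, 0) (49, 26) (11.6099, 26)]  |A|=692.4853
3. ⊥bis P6·P1 via (23.815,20.76): [(16.0483, 20.6356) (49, 21.1633) (49, 26) (11.6099, 26)]  |A|=179.9755
4. ⊥bis P6·P2 via (31.115,19.73): [(16.0483, 20.6356) (31.7197, 20.8866) (34.393, 26) (11.6099, 26)]  |A|=100.84
5. ⊥bis P6·P3 via (32.54,13.22): [(16.0483, 20.6356) (31.7197, 20.8866) (34.393, 26) (11.6099, 26)]  |A|=100.84
6. ⊥bis P6·P4 via (32.97,15.13): [(16.0483, 20.6356) (31.7197, 20.8866) (34.393, 26) (11.6099, 26)]  |A|=100.84
7. ⊥bis P6·P5 via (21.76,23.02): [(22.3847, 20.7371) (31.7197, 20.8866) (34.393, 26) (20.9446, 26)]  |A|=59.0559
8. canonical 4-gon: [(22.3847, 20.7371) (31.7197, 20.8866) (34.393, 26) (20.9446, 26)]
9. shoelace: 59.0559

Area of P6's cell: 59.0559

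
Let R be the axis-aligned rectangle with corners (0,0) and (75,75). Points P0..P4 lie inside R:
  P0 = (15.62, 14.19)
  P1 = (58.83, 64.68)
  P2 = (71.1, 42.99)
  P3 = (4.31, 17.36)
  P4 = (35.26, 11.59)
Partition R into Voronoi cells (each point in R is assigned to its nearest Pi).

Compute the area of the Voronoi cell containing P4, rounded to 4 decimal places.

1. box [0,75]×[0,75]: [(0, 0) (75, 0) (75, 75) (0, 75)]
2. ⊥bis P4·P0 via (25.44,12.89): [(23.7336, 0) (75, 0) (75, 75) (33.6623, 75)]  |A|=3472.6543
3. ⊥bis P4·P1 via (47.045,38.135): [(29.7958, 45.793) (23.7336, 0) (75, 0) (75, 25.724)]  |A|=1755.2385
4. ⊥bis P4·P2 via (53.18,27.29): [(41.5355, 40.581) (29.7958, 45.793) (23.7336, 0) (75, 0) (75, 2.3846)]  |A|=1364.7186
5. ⊥bis P4·P3 via (19.785,14.475): [(41.5355, 40.581) (29.7958, 45.793) (23.7336, 0) (75, 0) (75, 2.3846)]  |A|=1364.7186
6. canonical 5-gon: [(41.5355, 40.581) (29.7958, 45.793) (23.7336, 0) (75, 0) (75, 2.3846)]
7. shoelace: 1364.7186

Area of P4's cell: 1364.7186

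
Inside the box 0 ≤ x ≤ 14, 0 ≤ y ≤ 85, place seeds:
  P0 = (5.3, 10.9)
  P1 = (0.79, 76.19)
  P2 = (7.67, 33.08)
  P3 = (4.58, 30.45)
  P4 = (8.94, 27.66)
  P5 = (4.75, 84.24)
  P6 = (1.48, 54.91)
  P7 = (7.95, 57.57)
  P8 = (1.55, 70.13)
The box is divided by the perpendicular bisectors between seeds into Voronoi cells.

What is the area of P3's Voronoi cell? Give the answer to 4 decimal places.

1. box [0,14]×[0,85]: [(0, 0) (14, 0) (14, 85) (0, 85)]
2. ⊥bis P3·P0 via (4.94,20.675): [(0, 20.4931) (14, 21.0087) (14, 85) (0, 85)]  |A|=899.4879
3. ⊥bis P3·P1 via (2.685,53.32): [(0, 53.0975) (0, 20.4931) (14, 21.0087) (14, 54.2576)]  |A|=460.9734
4. ⊥bis P3·P2 via (6.125,31.765): [(0, 38.9613) (0, 20.4931) (14, 21.0087) (14, 22.5126)]  |A|=139.8053
5. ⊥bis P3·P4 via (6.76,29.055): [(7.4774, 30.1761) (0, 38.9613) (0, 20.4931) (1.3121, 20.5414)]  |A|=75.2188
6. ⊥bis P3·P5 via (4.665,57.345): [(7.4774, 30.1761) (0, 38.9613) (0, 20.4931) (1.3121, 20.5414)]  |A|=75.2188
7. ⊥bis P3·P6 via (3.03,42.68): [(7.4774, 30.1761) (0, 38.9613) (0, 20.4931) (1.3121, 20.5414)]  |A|=75.2188
8. ⊥bis P3·P7 via (6.265,44.01): [(7.4774, 30.1761) (0, 38.9613) (0, 20.4931) (1.3121, 20.5414)]  |A|=75.2188
9. ⊥bis P3·P8 via (3.065,50.29): [(7.4774, 30.1761) (0, 38.9613) (0, 20.4931) (1.3121, 20.5414)]  |A|=75.2188
10. canonical 4-gon: [(7.4774, 30.1761) (0, 38.9613) (0, 20.4931) (1.3121, 20.5414)]
11. shoelace: 75.2188

Area of P3's cell: 75.2188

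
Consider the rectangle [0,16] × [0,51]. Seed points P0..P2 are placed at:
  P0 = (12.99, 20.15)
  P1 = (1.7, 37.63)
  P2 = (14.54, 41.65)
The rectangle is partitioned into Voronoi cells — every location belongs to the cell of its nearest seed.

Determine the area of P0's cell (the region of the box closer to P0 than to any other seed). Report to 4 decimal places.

1. box [0,16]×[0,51]: [(0, 0) (16, 0) (16, 51) (0, 51)]
2. ⊥bis P0·P1 via (7.345,28.89): [(0, 24.146) (0, 0) (16, 0) (16, 34.4801)]  |A|=469.0088
3. ⊥bis P0·P2 via (13.765,30.9): [(10.7892, 31.1145) (0, 24.146) (0, 0) (16, 0) (16, 30.7389)]  |A|=459.2614
4. canonical 5-gon: [(10.7892, 31.1145) (0, 24.146) (0, 0) (16, 0) (16, 30.7389)]
5. shoelace: 459.2614

Area of P0's cell: 459.2614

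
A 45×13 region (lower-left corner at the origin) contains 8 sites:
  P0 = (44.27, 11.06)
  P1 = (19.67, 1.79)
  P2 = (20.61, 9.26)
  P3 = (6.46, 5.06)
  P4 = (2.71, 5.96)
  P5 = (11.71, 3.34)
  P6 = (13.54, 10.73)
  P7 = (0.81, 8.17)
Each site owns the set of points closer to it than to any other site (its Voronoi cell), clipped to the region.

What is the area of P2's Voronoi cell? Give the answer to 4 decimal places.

1. box [0,45]×[0,13]: [(0, 0) (45, 0) (45, 13) (0, 13)]
2. ⊥bis P2·P0 via (32.44,10.16): [(0, 0) (33.213, 0) (32.2239, 13) (0, 13)]  |A|=425.3398
3. ⊥bis P2·P1 via (20.14,5.525): [(0, 8.0594) (32.9149, 3.9174) (32.2239, 13) (0, 13)]  |A|=227.6484
4. ⊥bis P2·P3 via (13.535,7.16): [(13.7829, 6.325) (32.9149, 3.9174) (32.2239, 13) (11.8016, 13)]  |A|=154.2123
5. ⊥bis P2·P4 via (11.66,7.61): [(13.7829, 6.325) (32.9149, 3.9174) (32.2239, 13) (11.8016, 13)]  |A|=154.2123
6. ⊥bis P2·P5 via (16.16,6.3): [(11.8807, 12.7334) (16.359, 6.0008) (32.9149, 3.9174) (32.2239, 13) (11.8016, 13)]  |A|=146.266
7. ⊥bis P2·P6 via (17.075,9.995): [(16.2718, 6.1319) (16.359, 6.0008) (32.9149, 3.9174) (32.2239, 13) (17.6998, 13)]  |A|=125.6871
8. ⊥bis P2·P7 via (10.71,8.715): [(16.2718, 6.1319) (16.359, 6.0008) (32.9149, 3.9174) (32.2239, 13) (17.6998, 13)]  |A|=125.6871
9. canonical 5-gon: [(16.2718, 6.1319) (16.359, 6.0008) (32.9149, 3.9174) (32.2239, 13) (17.6998, 13)]
10. shoelace: 125.6871

Area of P2's cell: 125.6871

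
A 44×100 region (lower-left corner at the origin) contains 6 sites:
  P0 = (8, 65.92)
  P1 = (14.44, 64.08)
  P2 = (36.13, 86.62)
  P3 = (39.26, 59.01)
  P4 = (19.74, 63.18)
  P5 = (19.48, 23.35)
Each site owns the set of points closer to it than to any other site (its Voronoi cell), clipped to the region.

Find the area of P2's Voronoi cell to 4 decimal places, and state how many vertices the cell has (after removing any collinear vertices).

1. box [0,44]×[0,100]: [(0, 0) (44, 0) (44, 100) (0, 100)]
2. ⊥bis P2·P0 via (22.065,76.27): [(44, 46.4617) (44, 100) (4.6028, 100)]  |A|=1054.6287
3. ⊥bis P2·P1 via (25.285,75.35): [(16.5725, 83.7339) (44, 57.3408) (44, 100) (4.6028, 100)]  |A|=905.4364
4. ⊥bis P2·P3 via (37.695,72.815): [(16.5725, 83.7339) (28.9496, 71.8236) (44, 73.5298) (44, 100) (4.6028, 100)]  |A|=783.611
5. ⊥bis P2·P4 via (27.935,74.9): [(16.5725, 83.7339) (19.9517, 80.4822) (31.8625, 72.1538) (44, 73.5298) (44, 100) (4.6028, 100)]  |A|=769.5148
6. ⊥bis P2·P5 via (27.805,54.985): [(16.5725, 83.7339) (19.9517, 80.4822) (31.8625, 72.1538) (44, 73.5298) (44, 100) (4.6028, 100)]  |A|=769.5148
7. canonical 6-gon: [(16.5725, 83.7339) (19.9517, 80.4822) (31.8625, 72.1538) (44, 73.5298) (44, 100) (4.6028, 100)]
8. shoelace: 769.5148

Area of P2's cell: 769.5148 (6 vertices)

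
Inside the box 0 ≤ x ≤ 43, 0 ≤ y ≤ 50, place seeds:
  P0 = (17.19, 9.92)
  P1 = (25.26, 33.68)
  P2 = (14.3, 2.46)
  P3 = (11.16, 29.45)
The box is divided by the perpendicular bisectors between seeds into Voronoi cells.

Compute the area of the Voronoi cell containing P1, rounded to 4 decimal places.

1. box [0,43]×[0,50]: [(0, 0) (43, 0) (43, 50) (0, 50)]
2. ⊥bis P1·P0 via (21.225,21.8): [(0, 29.009) (43, 14.4042) (43, 50) (0, 50)]  |A|=1216.6163
3. ⊥bis P1·P2 via (19.78,18.07): [(0, 29.009) (43, 14.4042) (43, 50) (0, 50)]  |A|=1216.6163
4. ⊥bis P1·P3 via (18.21,31.565): [(21.1298, 21.8323) (43, 14.4042) (43, 50) (12.6795, 50)]  |A|=816.2725
5. canonical 4-gon: [(21.1298, 21.8323) (43, 14.4042) (43, 50) (12.6795, 50)]
6. shoelace: 816.2725

Area of P1's cell: 816.2725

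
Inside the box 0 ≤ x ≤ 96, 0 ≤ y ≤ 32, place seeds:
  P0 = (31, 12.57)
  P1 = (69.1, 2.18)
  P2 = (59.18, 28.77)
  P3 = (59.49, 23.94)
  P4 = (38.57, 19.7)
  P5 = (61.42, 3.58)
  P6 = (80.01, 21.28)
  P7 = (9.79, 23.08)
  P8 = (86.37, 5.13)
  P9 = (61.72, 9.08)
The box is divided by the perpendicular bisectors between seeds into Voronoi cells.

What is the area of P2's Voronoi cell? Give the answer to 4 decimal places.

1. box [0,96]×[0,32]: [(0, 0) (96, 0) (96, 32) (0, 32)]
2. ⊥bis P2·P0 via (45.09,20.67): [(56.9727, 0) (96, 0) (96, 32) (38.5767, 32)]  |A|=1543.2106
3. ⊥bis P2·P1 via (64.14,15.475): [(50.9132, 10.5405) (96, 27.3611) (96, 32) (38.5767, 32)]  |A|=720.7161
4. ⊥bis P2·P3 via (59.335,26.355): [(42.445, 25.271) (96, 28.7082) (96, 32) (38.5767, 32)]  |A|=281.3469
5. ⊥bis P2·P4 via (48.875,24.235): [(48.255, 25.6439) (96, 28.7082) (96, 32) (45.4578, 32)]  |A|=239.2092
6. ⊥bis P2·P5 via (60.3,16.175): [(48.255, 25.6439) (96, 28.7082) (96, 32) (45.4578, 32)]  |A|=239.2092
7. ⊥bis P2·P6 via (69.595,25.025): [(48.255, 25.6439) (70.3269, 27.0605) (72.1031, 32) (45.4578, 32)]  |A|=137.9347
8. ⊥bis P2·P7 via (34.485,25.925): [(48.255, 25.6439) (70.3269, 27.0605) (72.1031, 32) (45.4578, 32)]  |A|=137.9347
9. ⊥bis P2·P8 via (72.775,16.95): [(48.255, 25.6439) (70.3269, 27.0605) (72.1031, 32) (45.4578, 32)]  |A|=137.9347
10. ⊥bis P2·P9 via (60.45,18.925): [(48.255, 25.6439) (70.3269, 27.0605) (72.1031, 32) (45.4578, 32)]  |A|=137.9347
11. canonical 4-gon: [(48.255, 25.6439) (70.3269, 27.0605) (72.1031, 32) (45.4578, 32)]
12. shoelace: 137.9347

Area of P2's cell: 137.9347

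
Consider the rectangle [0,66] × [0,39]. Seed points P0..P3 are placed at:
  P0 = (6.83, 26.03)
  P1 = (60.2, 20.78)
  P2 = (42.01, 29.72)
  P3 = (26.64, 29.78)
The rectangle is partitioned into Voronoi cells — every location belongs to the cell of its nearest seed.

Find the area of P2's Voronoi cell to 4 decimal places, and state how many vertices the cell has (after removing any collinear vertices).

1. box [0,66]×[0,39]: [(0, 0) (66, 0) (66, 39) (0, 39)]
2. ⊥bis P2·P0 via (24.42,27.875): [(27.3438, 0) (66, 0) (66, 39) (23.2531, 39)]  |A|=1587.3606
3. ⊥bis P2·P1 via (51.105,25.25): [(27.3438, 0) (38.6952, 0) (57.8628, 39) (23.2531, 39)]  |A|=896.2415
4. ⊥bis P2·P3 via (34.325,29.75): [(34.2089, 0) (38.6952, 0) (57.8628, 39) (34.3611, 39)]  |A|=545.7664
5. canonical 4-gon: [(34.2089, 0) (38.6952, 0) (57.8628, 39) (34.3611, 39)]
6. shoelace: 545.7664

Area of P2's cell: 545.7664 (4 vertices)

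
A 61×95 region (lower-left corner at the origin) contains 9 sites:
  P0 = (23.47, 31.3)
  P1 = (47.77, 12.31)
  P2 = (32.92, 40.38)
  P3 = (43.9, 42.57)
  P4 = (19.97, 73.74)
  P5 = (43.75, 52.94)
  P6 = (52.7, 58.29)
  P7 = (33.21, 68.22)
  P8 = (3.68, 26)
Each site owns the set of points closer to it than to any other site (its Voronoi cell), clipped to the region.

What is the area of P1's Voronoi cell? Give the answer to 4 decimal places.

1. box [0,61]×[0,95]: [(0, 0) (61, 0) (61, 95) (0, 95)]
2. ⊥bis P1·P0 via (35.62,21.805): [(18.5798, 0) (61, 0) (61, 54.2818)]  |A|=1151.322
3. ⊥bis P1·P2 via (40.345,26.345): [(38.3383, 25.2834) (18.5798, 0) (61, 0) (61, 37.2722)]  |A|=958.5891
4. ⊥bis P1·P3 via (45.835,27.44): [(41.3244, 26.8631) (38.3383, 25.2834) (18.5798, 0) (61, 0) (61, 29.3795)]  |A|=880.9419
5. ⊥bis P1·P4 via (33.87,43.025): [(41.3244, 26.8631) (38.3383, 25.2834) (18.5798, 0) (61, 0) (61, 29.3795)]  |A|=880.9419
6. ⊥bis P1·P5 via (45.76,32.625): [(41.3244, 26.8631) (38.3383, 25.2834) (18.5798, 0) (61, 0) (61, 29.3795)]  |A|=880.9419
7. ⊥bis P1·P6 via (50.235,35.3): [(41.3244, 26.8631) (38.3383, 25.2834) (18.5798, 0) (61, 0) (61, 29.3795)]  |A|=880.9419
8. ⊥bis P1·P7 via (40.49,40.265): [(41.3244, 26.8631) (38.3383, 25.2834) (18.5798, 0) (61, 0) (61, 29.3795)]  |A|=880.9419
9. ⊥bis P1·P8 via (25.725,19.155): [(41.3244, 26.8631) (38.3383, 25.2834) (20.5669, 2.5427) (19.7773, 0) (61, 0) (61, 29.3795)]  |A|=879.4194
10. canonical 6-gon: [(41.3244, 26.8631) (38.3383, 25.2834) (20.5669, 2.5427) (19.7773, 0) (61, 0) (61, 29.3795)]
11. shoelace: 879.4194

Area of P1's cell: 879.4194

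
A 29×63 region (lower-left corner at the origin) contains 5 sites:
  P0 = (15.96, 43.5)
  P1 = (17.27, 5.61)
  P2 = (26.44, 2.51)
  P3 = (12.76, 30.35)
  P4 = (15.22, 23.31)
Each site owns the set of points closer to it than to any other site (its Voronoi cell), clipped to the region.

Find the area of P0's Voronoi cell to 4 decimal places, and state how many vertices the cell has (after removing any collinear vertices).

Area of P0's cell: 757.1630 (4 vertices)

1. box [0,29]×[0,63]: [(0, 0) (29, 0) (29, 63) (0, 63)]
2. ⊥bis P0·P1 via (16.615,24.555): [(0, 23.9806) (29, 24.9832) (29, 63) (0, 63)]  |A|=1117.0256
3. ⊥bis P0·P2 via (21.2,23.005): [(0, 23.9806) (28.9274, 24.9807) (29, 24.9992) (29, 63) (0, 63)]  |A|=1117.025
4. ⊥bis P0·P3 via (14.36,36.925): [(0, 40.4194) (29, 33.3624) (29, 63) (0, 63)]  |A|=757.163
5. ⊥bis P0·P4 via (15.59,33.405): [(0, 40.4194) (29, 33.3624) (29, 63) (0, 63)]  |A|=757.163
6. canonical 4-gon: [(0, 40.4194) (29, 33.3624) (29, 63) (0, 63)]
7. shoelace: 757.163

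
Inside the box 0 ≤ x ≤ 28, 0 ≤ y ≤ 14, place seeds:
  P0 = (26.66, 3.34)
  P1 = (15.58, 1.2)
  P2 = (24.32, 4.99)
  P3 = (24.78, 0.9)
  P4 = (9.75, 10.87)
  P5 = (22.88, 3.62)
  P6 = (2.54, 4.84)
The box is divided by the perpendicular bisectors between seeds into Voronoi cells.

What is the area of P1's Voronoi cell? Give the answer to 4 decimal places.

1. box [0,28]×[0,14]: [(0, 0) (28, 0) (28, 14) (0, 14)]
2. ⊥bis P1·P0 via (21.12,2.27): [(0, 0) (21.5584, 0) (18.8545, 14) (0, 14)]  |A|=282.8902
3. ⊥bis P1·P2 via (19.95,3.095): [(0, 0) (21.2921, 0) (15.2212, 14) (0, 14)]  |A|=255.593
4. ⊥bis P1·P3 via (20.18,1.05): [(0, 0) (20.1458, 0) (20.2259, 2.4587) (15.2212, 14) (0, 14)]  |A|=254.1837
5. ⊥bis P1·P4 via (12.665,6.035): [(2.655, 0) (20.1458, 0) (20.2259, 2.4587) (17.4295, 8.9075)]  |A|=81.5958
6. ⊥bis P1·P5 via (19.23,2.41): [(17.1349, 8.7299) (2.655, 0) (20.0289, 0)]  |A|=75.8364
7. ⊥bis P1·P6 via (9.06,3.02): [(17.1349, 8.7299) (9.3424, 4.0318) (8.217, 0) (20.0289, 0)]  |A|=64.6238
8. canonical 4-gon: [(17.1349, 8.7299) (9.3424, 4.0318) (8.217, 0) (20.0289, 0)]
9. shoelace: 64.6238

Area of P1's cell: 64.6238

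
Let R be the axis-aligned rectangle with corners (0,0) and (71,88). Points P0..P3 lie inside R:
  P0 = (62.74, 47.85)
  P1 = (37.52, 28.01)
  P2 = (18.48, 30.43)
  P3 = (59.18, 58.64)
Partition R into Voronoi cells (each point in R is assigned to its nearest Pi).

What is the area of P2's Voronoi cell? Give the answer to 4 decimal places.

1. box [0,71]×[0,88]: [(0, 0) (71, 0) (71, 88) (0, 88)]
2. ⊥bis P2·P0 via (40.61,39.14): [(0, 0) (56.0149, 0) (21.3795, 88) (0, 88)]  |A|=3405.3523
3. ⊥bis P2·P1 via (28,29.22): [(0, 0) (24.2861, 0) (32.0312, 60.9366) (21.3795, 88) (0, 88)]  |A|=2438.6311
4. ⊥bis P2·P3 via (38.83,44.535): [(0, 0) (24.2861, 0) (31.3231, 55.3656) (8.7035, 88) (0, 88)]  |A|=2192.5417
5. canonical 5-gon: [(0, 0) (24.2861, 0) (31.3231, 55.3656) (8.7035, 88) (0, 88)]
6. shoelace: 2192.5417

Area of P2's cell: 2192.5417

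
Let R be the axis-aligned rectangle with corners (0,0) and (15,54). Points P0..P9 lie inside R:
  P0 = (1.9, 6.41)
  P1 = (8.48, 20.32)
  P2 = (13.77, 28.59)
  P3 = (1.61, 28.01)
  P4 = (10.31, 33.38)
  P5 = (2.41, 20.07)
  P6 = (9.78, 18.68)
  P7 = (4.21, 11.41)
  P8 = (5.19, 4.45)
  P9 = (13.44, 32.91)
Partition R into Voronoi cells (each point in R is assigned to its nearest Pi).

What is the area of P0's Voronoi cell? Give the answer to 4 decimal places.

Area of P0's cell: 27.3764

1. box [0,15]×[0,54]: [(0, 0) (15, 0) (15, 54) (0, 54)]
2. ⊥bis P0·P1 via (5.19,13.365): [(0, 15.8201) (0, 0) (15, 0) (15, 8.7245)]  |A|=184.0841
3. ⊥bis P0·P2 via (7.835,17.5): [(0, 15.8201) (0, 0) (15, 0) (15, 8.7245)]  |A|=184.0841
4. ⊥bis P0·P3 via (1.755,17.21): [(0, 15.8201) (0, 0) (15, 0) (15, 8.7245)]  |A|=184.0841
5. ⊥bis P0·P4 via (6.105,19.895): [(0, 15.8201) (0, 0) (15, 0) (15, 8.7245)]  |A|=184.0841
6. ⊥bis P0·P5 via (2.155,13.24): [(5.737, 13.1063) (0, 13.3205) (0, 0) (15, 0) (15, 8.7245)]  |A|=176.914
7. ⊥bis P0·P6 via (5.84,12.545): [(4.9185, 13.1368) (0, 13.3205) (0, 0) (15, 0) (15, 6.6623)]  |A|=164.8674
8. ⊥bis P0·P7 via (3.055,8.91): [(0, 10.3214) (0, 0) (15, 0) (15, 3.3914)]  |A|=102.8461
9. ⊥bis P0·P8 via (3.545,5.43): [(5.065, 7.9814) (0, 10.3214) (0, 0) (0.3101, 0)]  |A|=27.3764
10. ⊥bis P0·P9 via (7.67,19.66): [(5.065, 7.9814) (0, 10.3214) (0, 0) (0.3101, 0)]  |A|=27.3764
11. canonical 4-gon: [(5.065, 7.9814) (0, 10.3214) (0, 0) (0.3101, 0)]
12. shoelace: 27.3764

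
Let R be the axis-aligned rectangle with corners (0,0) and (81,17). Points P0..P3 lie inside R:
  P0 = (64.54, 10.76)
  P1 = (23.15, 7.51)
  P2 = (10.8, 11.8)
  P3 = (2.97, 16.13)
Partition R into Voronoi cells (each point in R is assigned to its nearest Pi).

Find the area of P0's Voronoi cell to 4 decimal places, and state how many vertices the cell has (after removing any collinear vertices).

1. box [0,81]×[0,17]: [(0, 0) (81, 0) (81, 17) (0, 17)]
2. ⊥bis P0·P1 via (43.845,9.135): [(44.5623, 0) (81, 0) (81, 17) (43.2274, 17)]  |A|=630.7874
3. ⊥bis P0·P2 via (37.67,11.28): [(44.5623, 0) (81, 0) (81, 17) (43.2274, 17)]  |A|=630.7874
4. ⊥bis P0·P3 via (33.755,13.445): [(44.5623, 0) (81, 0) (81, 17) (43.2274, 17)]  |A|=630.7874
5. canonical 4-gon: [(44.5623, 0) (81, 0) (81, 17) (43.2274, 17)]
6. shoelace: 630.7874

Area of P0's cell: 630.7874 (4 vertices)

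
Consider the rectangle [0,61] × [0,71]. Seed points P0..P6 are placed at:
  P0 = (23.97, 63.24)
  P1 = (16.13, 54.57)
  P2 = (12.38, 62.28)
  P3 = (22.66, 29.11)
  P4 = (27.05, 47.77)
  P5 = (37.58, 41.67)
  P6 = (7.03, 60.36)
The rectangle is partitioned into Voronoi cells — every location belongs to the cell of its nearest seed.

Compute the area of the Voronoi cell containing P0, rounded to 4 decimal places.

Area of P0's cell: 434.0460

1. box [0,61]×[0,71]: [(0, 0) (61, 0) (61, 71) (0, 71)]
2. ⊥bis P0·P1 via (20.05,58.905): [(61, 21.8752) (61, 71) (6.6745, 71)]  |A|=1334.3627
3. ⊥bis P0·P2 via (18.175,62.76): [(18.3684, 60.4257) (61, 21.8752) (61, 71) (17.4925, 71)]  |A|=1277.1663
4. ⊥bis P0·P3 via (23.315,46.175): [(18.3684, 60.4257) (34.607, 45.7416) (61, 44.7285) (61, 71) (17.4925, 71)]  |A|=975.5826
5. ⊥bis P0·P4 via (25.51,55.505): [(18.3684, 60.4257) (24.1167, 55.2276) (61, 62.5709) (61, 71) (17.4925, 71)]  |A|=526.6718
6. ⊥bis P0·P5 via (30.775,52.455): [(18.3684, 60.4257) (24.1167, 55.2276) (40.2644, 58.4425) (60.1663, 71) (17.4925, 71)]  |A|=434.046
7. ⊥bis P0·P6 via (15.5,61.8): [(18.3684, 60.4257) (24.1167, 55.2276) (40.2644, 58.4425) (60.1663, 71) (17.4925, 71)]  |A|=434.046
8. canonical 5-gon: [(18.3684, 60.4257) (24.1167, 55.2276) (40.2644, 58.4425) (60.1663, 71) (17.4925, 71)]
9. shoelace: 434.046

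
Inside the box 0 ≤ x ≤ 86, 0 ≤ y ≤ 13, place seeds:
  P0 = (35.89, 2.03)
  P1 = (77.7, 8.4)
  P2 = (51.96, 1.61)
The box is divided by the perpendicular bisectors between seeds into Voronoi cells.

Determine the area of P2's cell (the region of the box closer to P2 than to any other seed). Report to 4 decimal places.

Area of P2's cell: 265.0481

1. box [0,86]×[0,13]: [(0, 0) (86, 0) (86, 13) (0, 13)]
2. ⊥bis P2·P0 via (43.925,1.82): [(43.8774, 0) (86, 0) (86, 13) (44.2172, 13)]  |A|=545.3849
3. ⊥bis P2·P1 via (64.83,5.005): [(43.8774, 0) (66.1503, 0) (62.721, 13) (44.2172, 13)]  |A|=265.0481
4. canonical 4-gon: [(43.8774, 0) (66.1503, 0) (62.721, 13) (44.2172, 13)]
5. shoelace: 265.0481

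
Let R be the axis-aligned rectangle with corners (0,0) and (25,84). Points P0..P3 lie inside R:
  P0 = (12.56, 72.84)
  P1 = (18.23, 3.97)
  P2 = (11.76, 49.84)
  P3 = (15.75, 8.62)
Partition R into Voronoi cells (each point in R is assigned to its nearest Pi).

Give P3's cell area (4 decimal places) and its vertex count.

Area of P3's cell: 623.0303 (5 vertices)

1. box [0,25]×[0,84]: [(0, 0) (25, 0) (25, 84) (0, 84)]
2. ⊥bis P3·P0 via (14.155,40.73): [(0, 40.0269) (0, 0) (25, 0) (25, 41.2687)]  |A|=1016.1948
3. ⊥bis P3·P1 via (16.99,6.295): [(0, 40.0269) (0, 0) (5.1869, 0) (25, 10.567) (25, 41.2687)]  |A|=911.5121
4. ⊥bis P3·P2 via (13.755,29.23): [(0, 27.8985) (0, 0) (5.1869, 0) (25, 10.567) (25, 30.3185)]  |A|=623.0303
5. canonical 5-gon: [(0, 27.8985) (0, 0) (5.1869, 0) (25, 10.567) (25, 30.3185)]
6. shoelace: 623.0303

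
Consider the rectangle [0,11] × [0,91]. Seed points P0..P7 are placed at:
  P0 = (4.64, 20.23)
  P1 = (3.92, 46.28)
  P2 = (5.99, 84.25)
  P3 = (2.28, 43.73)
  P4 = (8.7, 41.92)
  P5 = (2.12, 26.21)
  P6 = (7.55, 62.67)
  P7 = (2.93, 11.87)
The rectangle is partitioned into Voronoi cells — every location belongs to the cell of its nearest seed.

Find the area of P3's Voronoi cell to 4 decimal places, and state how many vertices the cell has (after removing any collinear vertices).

1. box [0,11]×[0,91]: [(0, 0) (11, 0) (11, 91) (0, 91)]
2. ⊥bis P3·P0 via (3.46,31.98): [(0, 31.6325) (11, 32.7372) (11, 91) (0, 91)]  |A|=646.9665
3. ⊥bis P3·P1 via (3.1,45.005): [(0, 46.9987) (0, 31.6325) (11, 32.7372) (11, 39.9242)]  |A|=124.0426
4. ⊥bis P3·P2 via (4.135,63.99): [(0, 46.9987) (0, 31.6325) (11, 32.7372) (11, 39.9242)]  |A|=124.0426
5. ⊥bis P3·P4 via (5.49,42.825): [(5.6434, 43.3692) (0, 46.9987) (0, 31.6325) (2.4025, 31.8738)]  |A|=56.777
6. ⊥bis P3·P5 via (2.2,34.97): [(3.2727, 34.9602) (5.6434, 43.3692) (0, 46.9987) (0, 34.9901)]  |A|=47.6804
7. ⊥bis P3·P6 via (4.915,53.2): [(3.2727, 34.9602) (5.6434, 43.3692) (0, 46.9987) (0, 34.9901)]  |A|=47.6804
8. ⊥bis P3·P7 via (2.605,27.8): [(3.2727, 34.9602) (5.6434, 43.3692) (0, 46.9987) (0, 34.9901)]  |A|=47.6804
9. canonical 4-gon: [(3.2727, 34.9602) (5.6434, 43.3692) (0, 46.9987) (0, 34.9901)]
10. shoelace: 47.6804

Area of P3's cell: 47.6804 (4 vertices)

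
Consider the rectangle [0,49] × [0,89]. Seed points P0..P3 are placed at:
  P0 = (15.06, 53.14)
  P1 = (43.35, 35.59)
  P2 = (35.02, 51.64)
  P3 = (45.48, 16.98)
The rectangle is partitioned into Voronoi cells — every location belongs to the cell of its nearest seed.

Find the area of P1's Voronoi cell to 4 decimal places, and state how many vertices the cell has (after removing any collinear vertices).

1. box [0,49]×[0,89]: [(0, 0) (49, 0) (49, 89) (0, 89)]
2. ⊥bis P1·P0 via (29.205,44.365): [(1.6827, 0) (49, 0) (49, 76.2739)]  |A|=1804.5365
3. ⊥bis P1·P2 via (39.185,43.615): [(23.7797, 35.6196) (1.6827, 0) (49, 0) (49, 48.709)]  |A|=1456.9396
4. ⊥bis P1·P3 via (44.415,26.285): [(23.7797, 35.6196) (15.9691, 23.0292) (49, 26.8098) (49, 48.709)]  |A|=469.3239
5. canonical 4-gon: [(23.7797, 35.6196) (15.9691, 23.0292) (49, 26.8098) (49, 48.709)]
6. shoelace: 469.3239

Area of P1's cell: 469.3239 (4 vertices)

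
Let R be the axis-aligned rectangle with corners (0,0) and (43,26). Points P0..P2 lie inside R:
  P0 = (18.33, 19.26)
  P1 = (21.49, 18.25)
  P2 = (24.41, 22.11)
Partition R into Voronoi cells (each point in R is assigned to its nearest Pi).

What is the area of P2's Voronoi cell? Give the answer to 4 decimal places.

Area of P2's cell: 283.4430

1. box [0,43]×[0,26]: [(0, 0) (43, 0) (43, 26) (0, 26)]
2. ⊥bis P2·P0 via (21.37,20.685): [(31.0661, 0) (43, 0) (43, 26) (18.8786, 26)]  |A|=468.7191
3. ⊥bis P2·P1 via (22.95,20.18): [(20.8687, 21.7545) (43, 5.0126) (43, 26) (18.8786, 26)]  |A|=283.443
4. canonical 4-gon: [(20.8687, 21.7545) (43, 5.0126) (43, 26) (18.8786, 26)]
5. shoelace: 283.443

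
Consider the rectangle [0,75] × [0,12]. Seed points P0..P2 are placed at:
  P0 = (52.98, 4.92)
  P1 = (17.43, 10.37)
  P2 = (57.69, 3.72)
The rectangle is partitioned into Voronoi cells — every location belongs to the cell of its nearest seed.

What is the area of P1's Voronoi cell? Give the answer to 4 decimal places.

1. box [0,75]×[0,12]: [(0, 0) (75, 0) (75, 12) (0, 12)]
2. ⊥bis P1·P0 via (35.205,7.645): [(0, 0) (34.033, 0) (35.8726, 12) (0, 12)]  |A|=419.4338
3. ⊥bis P1·P2 via (37.56,7.045): [(0, 0) (34.033, 0) (35.8726, 12) (0, 12)]  |A|=419.4338
4. canonical 4-gon: [(0, 0) (34.033, 0) (35.8726, 12) (0, 12)]
5. shoelace: 419.4338

Area of P1's cell: 419.4338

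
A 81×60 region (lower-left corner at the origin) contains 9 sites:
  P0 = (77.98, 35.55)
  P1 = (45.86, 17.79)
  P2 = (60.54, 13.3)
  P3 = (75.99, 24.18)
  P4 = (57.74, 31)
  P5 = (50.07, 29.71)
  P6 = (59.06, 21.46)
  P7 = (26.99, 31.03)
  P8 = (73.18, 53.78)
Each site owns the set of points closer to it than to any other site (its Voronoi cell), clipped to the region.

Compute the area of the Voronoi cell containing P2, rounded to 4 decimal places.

1. box [0,81]×[0,60]: [(0, 0) (81, 0) (81, 60) (0, 60)]
2. ⊥bis P2·P0 via (69.26,24.425): [(0, 0) (81, 0) (81, 15.223) (23.8733, 60) (0, 60)]  |A|=3581.0178
3. ⊥bis P2·P1 via (53.2,15.545): [(48.4454, 0) (81, 0) (81, 15.223) (58.4965, 32.8617)]  |A|=706.1842
4. ⊥bis P2·P3 via (68.265,18.74): [(58.4431, 32.6874) (48.4454, 0) (81, 0) (81, 0.6558)]  |A|=539.4588
5. ⊥bis P2·P4 via (59.14,22.15): [(65.1897, 23.107) (55.0209, 21.4984) (48.4454, 0) (81, 0) (81, 0.6558)]  |A|=485.3218
6. ⊥bis P2·P5 via (55.305,21.505): [(65.1897, 23.107) (55.3849, 21.556) (54.9545, 21.2814) (48.4454, 0) (81, 0) (81, 0.6558)]  |A|=485.2842
7. ⊥bis P2·P6 via (59.8,17.38): [(68.1555, 18.8955) (53.4066, 16.2204) (48.4454, 0) (81, 0) (81, 0.6558)]  |A|=424.76
8. ⊥bis P2·P7 via (43.765,22.165): [(68.1555, 18.8955) (53.4066, 16.2204) (48.4454, 0) (81, 0) (81, 0.6558)]  |A|=424.76
9. ⊥bis P2·P8 via (66.86,33.54): [(68.1555, 18.8955) (53.4066, 16.2204) (48.4454, 0) (81, 0) (81, 0.6558)]  |A|=424.76
10. canonical 5-gon: [(68.1555, 18.8955) (53.4066, 16.2204) (48.4454, 0) (81, 0) (81, 0.6558)]
11. shoelace: 424.76

Area of P2's cell: 424.7600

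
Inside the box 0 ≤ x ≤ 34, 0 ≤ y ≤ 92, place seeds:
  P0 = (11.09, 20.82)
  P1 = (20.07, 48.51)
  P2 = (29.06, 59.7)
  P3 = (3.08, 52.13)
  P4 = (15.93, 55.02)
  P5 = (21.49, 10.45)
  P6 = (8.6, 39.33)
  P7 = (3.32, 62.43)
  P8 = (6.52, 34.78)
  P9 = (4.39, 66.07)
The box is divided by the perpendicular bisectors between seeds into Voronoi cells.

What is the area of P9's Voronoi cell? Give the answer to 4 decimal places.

1. box [0,34]×[0,92]: [(0, 0) (34, 0) (34, 92) (0, 92)]
2. ⊥bis P9·P0 via (7.74,43.445): [(0, 42.299) (34, 47.3332) (34, 92) (0, 92)]  |A|=1604.2528
3. ⊥bis P9·P1 via (12.23,57.29): [(0, 46.3694) (34, 76.7293) (34, 92) (0, 92)]  |A|=1035.3232
4. ⊥bis P9·P2 via (16.725,62.885): [(0, 46.3694) (16.1944, 60.8299) (24.2427, 92) (0, 92)]  |A|=747.3034
5. ⊥bis P9·P3 via (3.735,59.1): [(0, 59.451) (13.2551, 58.2054) (16.1944, 60.8299) (24.2427, 92) (0, 92)]  |A|=660.6042
6. ⊥bis P9·P4 via (10.16,60.545): [(0, 59.451) (8.3602, 58.6654) (18.3216, 69.0686) (24.2427, 92) (0, 92)]  |A|=623.5354
7. ⊥bis P9·P5 via (12.94,38.26): [(0, 59.451) (8.3602, 58.6654) (18.3216, 69.0686) (24.2427, 92) (0, 92)]  |A|=623.5354
8. ⊥bis P9·P6 via (6.495,52.7): [(0, 59.451) (8.3602, 58.6654) (18.3216, 69.0686) (24.2427, 92) (0, 92)]  |A|=623.5354
9. ⊥bis P9·P7 via (3.855,64.25): [(0, 65.3832) (11.5436, 61.9899) (18.3216, 69.0686) (24.2427, 92) (0, 92)]  |A|=574.1487
10. ⊥bis P9·P8 via (5.455,50.425): [(0, 65.3832) (11.5436, 61.9899) (18.3216, 69.0686) (24.2427, 92) (0, 92)]  |A|=574.1487
11. canonical 5-gon: [(0, 65.3832) (11.5436, 61.9899) (18.3216, 69.0686) (24.2427, 92) (0, 92)]
12. shoelace: 574.1487

Area of P9's cell: 574.1487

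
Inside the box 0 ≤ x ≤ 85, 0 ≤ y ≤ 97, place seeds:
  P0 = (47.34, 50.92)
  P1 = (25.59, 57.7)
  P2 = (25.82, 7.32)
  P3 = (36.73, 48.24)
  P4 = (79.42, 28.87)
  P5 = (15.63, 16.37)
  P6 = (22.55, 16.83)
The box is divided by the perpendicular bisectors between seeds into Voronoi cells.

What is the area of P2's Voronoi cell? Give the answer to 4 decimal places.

Area of P2's cell: 647.1266

1. box [0,85]×[0,97]: [(0, 0) (85, 0) (85, 97) (0, 97)]
2. ⊥bis P2·P0 via (36.58,29.12): [(0, 47.1751) (0, 0) (85, 0) (85, 5.221)]  |A|=2226.8316
3. ⊥bis P2·P1 via (25.705,32.51): [(29.6751, 32.5281) (0, 32.3926) (0, 0) (85, 0) (85, 5.221)]  |A|=2007.4967
4. ⊥bis P2·P3 via (31.275,27.78): [(48.7161, 23.1299) (13.7391, 32.4554) (0, 32.3926) (0, 0) (85, 0) (85, 5.221)]  |A|=1931.9194
5. ⊥bis P2·P4 via (52.62,18.095): [(51.0611, 21.9725) (48.7161, 23.1299) (13.7391, 32.4554) (0, 32.3926) (0, 0) (59.8951, 0)]  |A|=1567.5146
6. ⊥bis P2·P5 via (20.725,11.845): [(51.0611, 21.9725) (48.7161, 23.1299) (34.1876, 27.0034) (10.2052, 0) (59.8951, 0)]  |A|=837.9202
7. ⊥bis P2·P6 via (24.185,12.075): [(51.2928, 21.396) (19.4979, 10.4634) (10.2052, 0) (59.8951, 0)]  |A|=647.1266
8. canonical 4-gon: [(51.2928, 21.396) (19.4979, 10.4634) (10.2052, 0) (59.8951, 0)]
9. shoelace: 647.1266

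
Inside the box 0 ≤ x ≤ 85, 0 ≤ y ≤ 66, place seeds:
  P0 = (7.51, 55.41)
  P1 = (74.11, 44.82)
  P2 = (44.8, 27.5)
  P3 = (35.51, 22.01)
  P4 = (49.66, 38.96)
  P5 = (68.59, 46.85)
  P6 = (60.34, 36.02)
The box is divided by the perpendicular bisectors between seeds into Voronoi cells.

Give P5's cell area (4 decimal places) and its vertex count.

Area of P5's cell: 478.0041 (4 vertices)

1. box [0,85]×[0,66]: [(0, 0) (85, 0) (85, 66) (0, 66)]
2. ⊥bis P5·P0 via (38.05,51.13): [(30.8844, 0) (85, 0) (85, 66) (40.1339, 66)]  |A|=3266.3936
3. ⊥bis P5·P1 via (71.35,45.835): [(30.8844, 0) (54.494, 0) (78.7658, 66) (40.1339, 66)]  |A|=2053.9658
4. ⊥bis P5·P2 via (56.695,37.175): [(39.1221, 58.7801) (64.5939, 27.4637) (78.7658, 66) (40.1339, 66)]  |A|=852.1591
5. ⊥bis P5·P3 via (52.05,34.43): [(39.1221, 58.7801) (64.5939, 27.4637) (78.7658, 66) (40.1339, 66)]  |A|=852.1591
6. ⊥bis P5·P4 via (59.125,42.905): [(65.0472, 28.6963) (78.7658, 66) (49.499, 66)]  |A|=545.8787
7. ⊥bis P5·P6 via (64.465,41.435): [(57.5385, 46.7114) (68.5793, 38.3008) (78.7658, 66) (49.499, 66)]  |A|=478.0041
8. canonical 4-gon: [(57.5385, 46.7114) (68.5793, 38.3008) (78.7658, 66) (49.499, 66)]
9. shoelace: 478.0041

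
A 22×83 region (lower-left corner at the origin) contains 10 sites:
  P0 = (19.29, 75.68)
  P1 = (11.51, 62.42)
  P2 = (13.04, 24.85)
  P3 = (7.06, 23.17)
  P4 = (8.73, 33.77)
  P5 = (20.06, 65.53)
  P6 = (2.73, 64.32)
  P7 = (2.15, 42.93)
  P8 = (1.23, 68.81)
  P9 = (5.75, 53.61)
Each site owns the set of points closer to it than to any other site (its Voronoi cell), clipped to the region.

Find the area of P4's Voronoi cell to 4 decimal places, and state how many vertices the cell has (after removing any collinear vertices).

Area of P4's cell: 243.9296 (6 vertices)

1. box [0,22]×[0,83]: [(0, 0) (22, 0) (22, 83) (0, 83)]
2. ⊥bis P4·P0 via (14.01,54.725): [(0, 58.2551) (0, 0) (22, 0) (22, 52.7118)]  |A|=1220.6354
3. ⊥bis P4·P1 via (10.12,48.095): [(0, 49.077) (0, 0) (22, 0) (22, 46.9422)]  |A|=1056.2114
4. ⊥bis P4·P2 via (10.885,29.31): [(0, 49.077) (0, 24.0505) (22, 34.6806) (22, 46.9422)]  |A|=410.169
5. ⊥bis P4·P3 via (7.895,28.47): [(0, 49.077) (0, 29.7138) (8.8388, 28.3213) (22, 34.6806) (22, 46.9422)]  |A|=385.1406
6. ⊥bis P4·P5 via (14.395,49.65): [(21.9798, 46.9442) (0, 49.077) (0, 29.7138) (8.8388, 28.3213) (22, 34.6806) (22, 46.937)]  |A|=385.1406
7. ⊥bis P4·P6 via (5.73,49.045): [(21.9798, 46.9442) (3.9442, 48.6943) (0, 47.9196) (0, 29.7138) (8.8388, 28.3213) (22, 34.6806) (22, 46.937)]  |A|=382.8582
8. ⊥bis P4·P7 via (5.44,38.35): [(21.9798, 46.9442) (17.9485, 47.3354) (0, 34.4422) (0, 29.7138) (8.8388, 28.3213) (22, 34.6806) (22, 46.937)]  |A|=253.8046
9. ⊥bis P4·P8 via (4.98,51.29): [(21.9798, 46.9442) (17.9485, 47.3354) (0, 34.4422) (0, 29.7138) (8.8388, 28.3213) (22, 34.6806) (22, 46.937)]  |A|=253.8046
10. ⊥bis P4·P9 via (7.24,43.69): [(14.3632, 44.7599) (0, 34.4422) (0, 29.7138) (8.8388, 28.3213) (22, 34.6806) (22, 45.907)]  |A|=243.9296
11. canonical 6-gon: [(14.3632, 44.7599) (0, 34.4422) (0, 29.7138) (8.8388, 28.3213) (22, 34.6806) (22, 45.907)]
12. shoelace: 243.9296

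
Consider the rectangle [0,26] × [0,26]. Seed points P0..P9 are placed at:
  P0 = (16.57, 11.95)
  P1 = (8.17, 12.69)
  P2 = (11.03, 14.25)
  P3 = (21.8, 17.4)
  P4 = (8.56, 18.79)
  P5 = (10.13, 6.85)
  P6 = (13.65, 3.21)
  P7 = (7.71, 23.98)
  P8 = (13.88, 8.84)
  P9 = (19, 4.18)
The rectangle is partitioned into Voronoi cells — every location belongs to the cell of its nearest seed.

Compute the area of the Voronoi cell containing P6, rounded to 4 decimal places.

1. box [0,26]×[0,26]: [(0, 0) (26, 0) (26, 26) (0, 26)]
2. ⊥bis P6·P0 via (15.11,7.58): [(0, 12.6282) (0, 0) (26, 0) (26, 3.9417)]  |A|=215.4085
3. ⊥bis P6·P1 via (10.91,7.95): [(12.0427, 8.6048) (0, 1.6434) (0, 0) (26, 0) (26, 3.9417)]  |A|=149.2651
4. ⊥bis P6·P2 via (12.34,8.73): [(12.0427, 8.6048) (0, 1.6434) (0, 0) (26, 0) (26, 3.9417)]  |A|=149.2651
5. ⊥bis P6·P3 via (17.725,10.305): [(12.0427, 8.6048) (0, 1.6434) (0, 0) (26, 0) (26, 3.9417)]  |A|=149.2651
6. ⊥bis P6·P4 via (11.105,11): [(12.0427, 8.6048) (0, 1.6434) (0, 0) (26, 0) (26, 3.9417)]  |A|=149.2651
7. ⊥bis P6·P5 via (11.89,5.03): [(14.6766, 7.7248) (6.6885, 0) (26, 0) (26, 3.9417)]  |A|=96.9051
8. ⊥bis P6·P7 via (10.68,13.595): [(14.6766, 7.7248) (6.6885, 0) (26, 0) (26, 3.9417)]  |A|=96.9051
9. ⊥bis P6·P8 via (13.765,6.025): [(20.6001, 5.7458) (12.9532, 6.0582) (6.6885, 0) (26, 0) (26, 3.9417)]  |A|=90.2636
10. ⊥bis P6·P9 via (16.325,3.695): [(15.9185, 5.937) (12.9532, 6.0582) (6.6885, 0) (16.9949, 0)]  |A|=39.9563
11. canonical 4-gon: [(15.9185, 5.937) (12.9532, 6.0582) (6.6885, 0) (16.9949, 0)]
12. shoelace: 39.9563

Area of P6's cell: 39.9563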